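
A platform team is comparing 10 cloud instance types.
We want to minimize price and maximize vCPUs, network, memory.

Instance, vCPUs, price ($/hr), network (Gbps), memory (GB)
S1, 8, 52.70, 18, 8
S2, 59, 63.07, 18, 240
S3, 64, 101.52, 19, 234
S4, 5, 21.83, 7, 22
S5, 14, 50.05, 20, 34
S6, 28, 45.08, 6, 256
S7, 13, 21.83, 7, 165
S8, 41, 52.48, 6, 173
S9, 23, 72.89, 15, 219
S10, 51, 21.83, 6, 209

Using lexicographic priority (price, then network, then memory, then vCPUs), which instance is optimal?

First minimize price: best is 21.83, kept {S4, S7, S10}.
Then maximize network: best is 7, kept {S4, S7}.
Then maximize memory: best is 165, kept {S7}.

S7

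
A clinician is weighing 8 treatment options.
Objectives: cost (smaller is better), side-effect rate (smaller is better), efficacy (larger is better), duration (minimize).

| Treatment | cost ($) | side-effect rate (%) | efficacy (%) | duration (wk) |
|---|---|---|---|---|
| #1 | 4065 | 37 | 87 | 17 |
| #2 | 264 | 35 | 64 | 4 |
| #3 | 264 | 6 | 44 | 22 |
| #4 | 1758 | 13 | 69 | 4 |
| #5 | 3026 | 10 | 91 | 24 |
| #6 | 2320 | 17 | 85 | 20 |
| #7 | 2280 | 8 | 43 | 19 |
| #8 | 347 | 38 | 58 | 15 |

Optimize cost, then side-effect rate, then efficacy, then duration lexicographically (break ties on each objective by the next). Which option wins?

First minimize cost: best is 264, kept {#2, #3}.
Then minimize side-effect rate: best is 6, kept {#3}.

#3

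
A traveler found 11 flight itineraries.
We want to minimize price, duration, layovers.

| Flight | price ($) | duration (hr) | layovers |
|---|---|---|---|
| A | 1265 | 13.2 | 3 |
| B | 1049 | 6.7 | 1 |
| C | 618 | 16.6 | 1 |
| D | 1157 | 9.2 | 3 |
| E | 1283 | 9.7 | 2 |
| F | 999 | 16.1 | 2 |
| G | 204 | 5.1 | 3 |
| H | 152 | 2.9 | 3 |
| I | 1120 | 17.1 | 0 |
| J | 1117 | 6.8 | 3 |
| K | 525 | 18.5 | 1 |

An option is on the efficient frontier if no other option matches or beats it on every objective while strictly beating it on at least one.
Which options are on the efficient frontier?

B, C, F, H, I, K

A: dominated by B (price 1049≤1265, duration 6.7≤13.2, layovers 1≤3).
B: not dominated.
C: not dominated.
D: dominated by B (price 1049≤1157, duration 6.7≤9.2, layovers 1≤3).
E: dominated by B (price 1049≤1283, duration 6.7≤9.7, layovers 1≤2).
F: not dominated.
G: dominated by H (price 152≤204, duration 2.9≤5.1, layovers 3≤3).
H: not dominated (best price).
I: not dominated (best layovers).
J: dominated by B (price 1049≤1117, duration 6.7≤6.8, layovers 1≤3).
K: not dominated.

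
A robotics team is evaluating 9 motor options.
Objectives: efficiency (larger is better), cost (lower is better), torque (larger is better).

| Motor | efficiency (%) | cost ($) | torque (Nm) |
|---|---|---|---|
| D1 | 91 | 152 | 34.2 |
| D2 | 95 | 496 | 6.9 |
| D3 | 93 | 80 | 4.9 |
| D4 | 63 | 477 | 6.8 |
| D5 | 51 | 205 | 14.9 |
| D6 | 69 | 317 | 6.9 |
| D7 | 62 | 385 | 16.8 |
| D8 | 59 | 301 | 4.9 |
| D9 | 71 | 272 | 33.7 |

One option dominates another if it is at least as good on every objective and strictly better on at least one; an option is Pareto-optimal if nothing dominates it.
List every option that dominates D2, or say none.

D1: worse on efficiency (91 vs 95).
D3: worse on efficiency (93 vs 95).
D4: worse on efficiency (63 vs 95).
D5: worse on efficiency (51 vs 95).
D6: worse on efficiency (69 vs 95).
D7: worse on efficiency (62 vs 95).
D8: worse on efficiency (59 vs 95).
D9: worse on efficiency (71 vs 95).
No option dominates D2.

none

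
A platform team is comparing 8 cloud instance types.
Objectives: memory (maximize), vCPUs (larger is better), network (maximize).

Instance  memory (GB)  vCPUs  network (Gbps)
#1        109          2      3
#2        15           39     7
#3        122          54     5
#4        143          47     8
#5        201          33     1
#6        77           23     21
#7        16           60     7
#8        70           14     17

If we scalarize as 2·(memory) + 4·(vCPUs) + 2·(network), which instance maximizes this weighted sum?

#1: 2·109 + 4·2 + 2·3 = 232
#2: 2·15 + 4·39 + 2·7 = 200
#3: 2·122 + 4·54 + 2·5 = 470
#4: 2·143 + 4·47 + 2·8 = 490
#5: 2·201 + 4·33 + 2·1 = 536
#6: 2·77 + 4·23 + 2·21 = 288
#7: 2·16 + 4·60 + 2·7 = 286
#8: 2·70 + 4·14 + 2·17 = 230
Highest: #5 at 536.

#5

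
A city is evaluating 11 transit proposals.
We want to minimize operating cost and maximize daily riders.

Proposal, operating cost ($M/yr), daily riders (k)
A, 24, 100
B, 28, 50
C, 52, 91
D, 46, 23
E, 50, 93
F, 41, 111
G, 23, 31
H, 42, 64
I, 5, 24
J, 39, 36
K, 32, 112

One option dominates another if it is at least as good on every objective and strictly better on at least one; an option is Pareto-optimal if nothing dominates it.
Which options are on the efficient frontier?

A: not dominated.
B: dominated by A (operating cost 24≤28, daily riders 100≥50).
C: dominated by A (operating cost 24≤52, daily riders 100≥91).
D: dominated by A (operating cost 24≤46, daily riders 100≥23).
E: dominated by A (operating cost 24≤50, daily riders 100≥93).
F: dominated by K (operating cost 32≤41, daily riders 112≥111).
G: not dominated.
H: dominated by A (operating cost 24≤42, daily riders 100≥64).
I: not dominated (best operating cost).
J: dominated by A (operating cost 24≤39, daily riders 100≥36).
K: not dominated (best daily riders).

A, G, I, K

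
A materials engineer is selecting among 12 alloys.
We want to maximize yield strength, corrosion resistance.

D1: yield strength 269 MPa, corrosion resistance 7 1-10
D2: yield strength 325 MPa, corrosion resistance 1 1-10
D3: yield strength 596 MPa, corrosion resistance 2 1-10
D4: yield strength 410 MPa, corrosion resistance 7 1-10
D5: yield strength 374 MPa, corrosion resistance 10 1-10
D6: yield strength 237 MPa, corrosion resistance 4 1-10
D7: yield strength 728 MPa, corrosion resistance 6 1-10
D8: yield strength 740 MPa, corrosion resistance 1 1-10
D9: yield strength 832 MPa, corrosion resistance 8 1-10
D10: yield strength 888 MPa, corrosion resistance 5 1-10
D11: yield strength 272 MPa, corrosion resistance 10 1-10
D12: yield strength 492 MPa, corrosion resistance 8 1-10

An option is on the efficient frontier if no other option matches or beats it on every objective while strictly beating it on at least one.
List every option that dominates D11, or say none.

D5: yield strength 374≥272, corrosion resistance 10≥10 — dominates D11.
Others (D1, D2, D3, D4, D6, D7, D8, D9, D10, D12) are each worse than D11 on at least one objective.

D5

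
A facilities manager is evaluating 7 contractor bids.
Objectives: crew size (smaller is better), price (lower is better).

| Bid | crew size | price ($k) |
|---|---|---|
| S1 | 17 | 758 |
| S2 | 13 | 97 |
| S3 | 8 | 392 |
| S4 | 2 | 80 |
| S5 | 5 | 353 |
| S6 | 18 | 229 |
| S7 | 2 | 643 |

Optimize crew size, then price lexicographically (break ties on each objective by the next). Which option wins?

First minimize crew size: best is 2, kept {S4, S7}.
Then minimize price: best is 80, kept {S4}.

S4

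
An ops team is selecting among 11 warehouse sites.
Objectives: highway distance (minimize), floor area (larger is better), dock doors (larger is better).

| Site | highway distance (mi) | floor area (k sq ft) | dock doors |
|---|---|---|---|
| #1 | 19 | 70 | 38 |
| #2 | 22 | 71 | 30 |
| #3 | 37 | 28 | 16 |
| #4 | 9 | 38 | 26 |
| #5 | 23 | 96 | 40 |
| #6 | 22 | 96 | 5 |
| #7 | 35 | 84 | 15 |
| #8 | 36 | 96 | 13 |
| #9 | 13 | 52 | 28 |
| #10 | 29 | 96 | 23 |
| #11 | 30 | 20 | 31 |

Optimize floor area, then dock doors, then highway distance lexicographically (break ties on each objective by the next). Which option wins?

#5

First maximize floor area: best is 96, kept {#5, #6, #8, #10}.
Then maximize dock doors: best is 40, kept {#5}.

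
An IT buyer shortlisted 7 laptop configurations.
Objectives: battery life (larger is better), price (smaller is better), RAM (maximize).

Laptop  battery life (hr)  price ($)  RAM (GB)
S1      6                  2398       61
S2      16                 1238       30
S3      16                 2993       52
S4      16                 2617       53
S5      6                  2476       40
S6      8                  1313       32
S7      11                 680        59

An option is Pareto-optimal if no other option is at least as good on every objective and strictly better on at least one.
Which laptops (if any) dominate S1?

S2: worse on RAM (30 vs 61).
S3: worse on price (2993 vs 2398).
S4: worse on price (2617 vs 2398).
S5: worse on price (2476 vs 2398).
S6: worse on RAM (32 vs 61).
S7: worse on RAM (59 vs 61).
No option dominates S1.

none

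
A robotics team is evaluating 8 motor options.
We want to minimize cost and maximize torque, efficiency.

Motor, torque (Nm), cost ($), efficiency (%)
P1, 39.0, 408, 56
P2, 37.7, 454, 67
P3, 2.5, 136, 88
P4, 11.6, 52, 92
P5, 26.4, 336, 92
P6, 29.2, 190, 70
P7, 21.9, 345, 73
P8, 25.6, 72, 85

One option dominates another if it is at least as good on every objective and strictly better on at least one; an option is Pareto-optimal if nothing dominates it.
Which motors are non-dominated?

P1: not dominated (best torque).
P2: not dominated.
P3: dominated by P4 (torque 11.6≥2.5, cost 52≤136, efficiency 92≥88).
P4: not dominated (best cost).
P5: not dominated.
P6: not dominated.
P7: dominated by P5 (torque 26.4≥21.9, cost 336≤345, efficiency 92≥73).
P8: not dominated.

P1, P2, P4, P5, P6, P8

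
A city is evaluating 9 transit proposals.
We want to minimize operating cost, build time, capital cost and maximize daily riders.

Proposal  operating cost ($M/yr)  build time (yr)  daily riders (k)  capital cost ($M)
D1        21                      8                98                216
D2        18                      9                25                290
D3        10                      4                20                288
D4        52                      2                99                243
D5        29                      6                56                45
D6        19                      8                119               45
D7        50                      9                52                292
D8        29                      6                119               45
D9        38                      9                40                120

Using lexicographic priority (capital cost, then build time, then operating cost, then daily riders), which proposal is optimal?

D8

First minimize capital cost: best is 45, kept {D5, D6, D8}.
Then minimize build time: best is 6, kept {D5, D8}.
Then minimize operating cost: best is 29, kept {D5, D8}.
Then maximize daily riders: best is 119, kept {D8}.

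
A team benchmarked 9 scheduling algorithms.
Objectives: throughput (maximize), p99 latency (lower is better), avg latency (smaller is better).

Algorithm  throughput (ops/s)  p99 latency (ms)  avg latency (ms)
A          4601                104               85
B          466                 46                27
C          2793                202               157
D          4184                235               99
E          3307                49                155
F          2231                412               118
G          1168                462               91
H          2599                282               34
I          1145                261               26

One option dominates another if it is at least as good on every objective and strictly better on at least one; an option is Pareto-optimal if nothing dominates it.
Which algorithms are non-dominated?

A, B, E, H, I

A: not dominated (best throughput).
B: not dominated (best p99 latency).
C: dominated by A (throughput 4601≥2793, p99 latency 104≤202, avg latency 85≤157).
D: dominated by A (throughput 4601≥4184, p99 latency 104≤235, avg latency 85≤99).
E: not dominated.
F: dominated by A (throughput 4601≥2231, p99 latency 104≤412, avg latency 85≤118).
G: dominated by A (throughput 4601≥1168, p99 latency 104≤462, avg latency 85≤91).
H: not dominated.
I: not dominated (best avg latency).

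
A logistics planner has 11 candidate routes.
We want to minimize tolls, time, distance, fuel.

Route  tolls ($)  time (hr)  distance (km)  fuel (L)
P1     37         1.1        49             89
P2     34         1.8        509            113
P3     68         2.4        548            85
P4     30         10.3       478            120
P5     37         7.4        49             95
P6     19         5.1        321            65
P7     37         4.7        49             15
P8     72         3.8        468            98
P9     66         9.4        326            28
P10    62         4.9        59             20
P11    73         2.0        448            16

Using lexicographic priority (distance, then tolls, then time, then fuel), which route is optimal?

First minimize distance: best is 49, kept {P1, P5, P7}.
Then minimize tolls: best is 37, kept {P1, P5, P7}.
Then minimize time: best is 1.1, kept {P1}.

P1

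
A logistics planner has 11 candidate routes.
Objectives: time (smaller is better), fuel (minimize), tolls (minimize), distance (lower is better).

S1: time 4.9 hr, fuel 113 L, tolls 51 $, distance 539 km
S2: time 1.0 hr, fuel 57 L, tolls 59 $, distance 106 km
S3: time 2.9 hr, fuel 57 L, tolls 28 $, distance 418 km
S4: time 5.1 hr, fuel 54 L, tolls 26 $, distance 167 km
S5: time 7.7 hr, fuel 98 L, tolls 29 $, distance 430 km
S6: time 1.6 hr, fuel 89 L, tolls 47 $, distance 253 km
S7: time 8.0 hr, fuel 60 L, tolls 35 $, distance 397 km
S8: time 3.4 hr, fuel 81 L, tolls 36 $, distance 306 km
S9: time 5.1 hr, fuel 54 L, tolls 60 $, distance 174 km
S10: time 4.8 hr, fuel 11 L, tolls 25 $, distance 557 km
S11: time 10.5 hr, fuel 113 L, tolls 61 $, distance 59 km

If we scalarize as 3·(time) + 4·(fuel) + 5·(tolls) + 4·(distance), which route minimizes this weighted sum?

S1: 3·4.9 + 4·113 + 5·51 + 4·539 = 2877.7
S2: 3·1.0 + 4·57 + 5·59 + 4·106 = 950.0
S3: 3·2.9 + 4·57 + 5·28 + 4·418 = 2048.7
S4: 3·5.1 + 4·54 + 5·26 + 4·167 = 1029.3
S5: 3·7.7 + 4·98 + 5·29 + 4·430 = 2280.1
S6: 3·1.6 + 4·89 + 5·47 + 4·253 = 1607.8
S7: 3·8.0 + 4·60 + 5·35 + 4·397 = 2027.0
S8: 3·3.4 + 4·81 + 5·36 + 4·306 = 1738.2
S9: 3·5.1 + 4·54 + 5·60 + 4·174 = 1227.3
S10: 3·4.8 + 4·11 + 5·25 + 4·557 = 2411.4
S11: 3·10.5 + 4·113 + 5·61 + 4·59 = 1024.5
Lowest: S2 at 950.0.

S2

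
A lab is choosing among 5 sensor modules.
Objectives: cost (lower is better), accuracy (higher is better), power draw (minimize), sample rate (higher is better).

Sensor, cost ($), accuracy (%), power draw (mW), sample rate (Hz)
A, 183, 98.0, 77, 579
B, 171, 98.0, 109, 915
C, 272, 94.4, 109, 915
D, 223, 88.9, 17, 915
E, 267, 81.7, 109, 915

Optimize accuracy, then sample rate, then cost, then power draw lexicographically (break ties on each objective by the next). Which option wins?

First maximize accuracy: best is 98.0, kept {A, B}.
Then maximize sample rate: best is 915, kept {B}.

B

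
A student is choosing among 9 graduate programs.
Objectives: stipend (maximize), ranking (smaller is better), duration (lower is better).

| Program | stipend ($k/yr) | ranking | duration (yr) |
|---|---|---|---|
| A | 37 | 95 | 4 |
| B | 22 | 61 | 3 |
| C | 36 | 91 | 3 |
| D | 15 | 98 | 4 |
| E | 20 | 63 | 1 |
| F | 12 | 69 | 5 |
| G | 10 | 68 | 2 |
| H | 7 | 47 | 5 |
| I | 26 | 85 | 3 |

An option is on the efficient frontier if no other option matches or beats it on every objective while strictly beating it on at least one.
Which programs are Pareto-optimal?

A: not dominated (best stipend).
B: not dominated.
C: not dominated.
D: dominated by A (stipend 37≥15, ranking 95≤98, duration 4≤4).
E: not dominated (best duration).
F: dominated by B (stipend 22≥12, ranking 61≤69, duration 3≤5).
G: dominated by E (stipend 20≥10, ranking 63≤68, duration 1≤2).
H: not dominated (best ranking).
I: not dominated.

A, B, C, E, H, I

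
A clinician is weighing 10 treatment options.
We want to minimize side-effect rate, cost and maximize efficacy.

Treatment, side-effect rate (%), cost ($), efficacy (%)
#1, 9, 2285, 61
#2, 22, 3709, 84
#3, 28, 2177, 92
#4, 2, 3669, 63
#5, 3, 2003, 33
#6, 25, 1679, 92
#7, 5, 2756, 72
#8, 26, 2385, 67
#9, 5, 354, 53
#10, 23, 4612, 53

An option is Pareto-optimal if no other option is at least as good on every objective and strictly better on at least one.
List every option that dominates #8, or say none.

#6: side-effect rate 25≤26, cost 1679≤2385, efficacy 92≥67 — dominates #8.
Others (#1, #2, #3, #4, #5, #7, #9, #10) are each worse than #8 on at least one objective.

#6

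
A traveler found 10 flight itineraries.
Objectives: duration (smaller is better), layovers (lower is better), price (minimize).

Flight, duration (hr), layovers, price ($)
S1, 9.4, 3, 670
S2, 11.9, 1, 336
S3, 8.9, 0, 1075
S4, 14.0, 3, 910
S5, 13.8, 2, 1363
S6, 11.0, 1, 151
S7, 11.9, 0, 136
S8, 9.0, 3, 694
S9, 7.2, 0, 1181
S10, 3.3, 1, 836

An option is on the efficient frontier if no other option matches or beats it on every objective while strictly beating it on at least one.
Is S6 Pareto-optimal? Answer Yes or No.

S1: worse on layovers (3 vs 1).
S2: worse on duration (11.9 vs 11.0).
S3: worse on price (1075 vs 151).
S4: worse on duration (14.0 vs 11.0).
S5: worse on duration (13.8 vs 11.0).
S7: worse on duration (11.9 vs 11.0).
S8: worse on layovers (3 vs 1).
S9: worse on price (1181 vs 151).
S10: worse on price (836 vs 151).
No option is at least as good as S6 on every objective and strictly better on one.

Yes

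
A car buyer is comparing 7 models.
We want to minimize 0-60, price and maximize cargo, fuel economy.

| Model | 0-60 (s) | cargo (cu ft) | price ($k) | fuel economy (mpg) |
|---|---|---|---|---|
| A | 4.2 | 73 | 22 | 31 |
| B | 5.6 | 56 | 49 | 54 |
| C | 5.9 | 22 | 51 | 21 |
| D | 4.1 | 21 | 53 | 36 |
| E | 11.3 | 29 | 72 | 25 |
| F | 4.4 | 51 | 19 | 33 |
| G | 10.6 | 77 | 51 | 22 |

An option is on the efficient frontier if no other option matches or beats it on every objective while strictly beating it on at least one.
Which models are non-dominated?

A: not dominated.
B: not dominated (best fuel economy).
C: dominated by A (0-60 4.2≤5.9, cargo 73≥22, price 22≤51, fuel economy 31≥21).
D: not dominated (best 0-60).
E: dominated by A (0-60 4.2≤11.3, cargo 73≥29, price 22≤72, fuel economy 31≥25).
F: not dominated (best price).
G: not dominated (best cargo).

A, B, D, F, G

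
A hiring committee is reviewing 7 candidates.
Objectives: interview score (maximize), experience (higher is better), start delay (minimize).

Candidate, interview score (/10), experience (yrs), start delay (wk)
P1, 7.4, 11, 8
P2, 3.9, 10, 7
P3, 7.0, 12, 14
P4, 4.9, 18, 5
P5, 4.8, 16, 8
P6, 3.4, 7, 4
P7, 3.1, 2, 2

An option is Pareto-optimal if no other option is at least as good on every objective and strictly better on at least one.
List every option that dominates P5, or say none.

P4

P4: interview score 4.9≥4.8, experience 18≥16, start delay 5≤8 — dominates P5.
Others (P1, P2, P3, P6, P7) are each worse than P5 on at least one objective.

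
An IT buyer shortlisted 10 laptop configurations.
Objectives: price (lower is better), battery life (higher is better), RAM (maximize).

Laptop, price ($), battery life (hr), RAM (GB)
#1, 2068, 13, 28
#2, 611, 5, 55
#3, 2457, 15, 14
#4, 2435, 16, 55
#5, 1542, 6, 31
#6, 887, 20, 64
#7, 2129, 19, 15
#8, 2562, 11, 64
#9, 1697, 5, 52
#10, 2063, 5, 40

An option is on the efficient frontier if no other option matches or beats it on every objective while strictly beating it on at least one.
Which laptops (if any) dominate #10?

#2, #6, #9

#2: price 611≤2063, battery life 5≥5, RAM 55≥40 — dominates #10.
#6: price 887≤2063, battery life 20≥5, RAM 64≥40 — dominates #10.
#9: price 1697≤2063, battery life 5≥5, RAM 52≥40 — dominates #10.
Others (#1, #3, #4, #5, #7, #8) are each worse than #10 on at least one objective.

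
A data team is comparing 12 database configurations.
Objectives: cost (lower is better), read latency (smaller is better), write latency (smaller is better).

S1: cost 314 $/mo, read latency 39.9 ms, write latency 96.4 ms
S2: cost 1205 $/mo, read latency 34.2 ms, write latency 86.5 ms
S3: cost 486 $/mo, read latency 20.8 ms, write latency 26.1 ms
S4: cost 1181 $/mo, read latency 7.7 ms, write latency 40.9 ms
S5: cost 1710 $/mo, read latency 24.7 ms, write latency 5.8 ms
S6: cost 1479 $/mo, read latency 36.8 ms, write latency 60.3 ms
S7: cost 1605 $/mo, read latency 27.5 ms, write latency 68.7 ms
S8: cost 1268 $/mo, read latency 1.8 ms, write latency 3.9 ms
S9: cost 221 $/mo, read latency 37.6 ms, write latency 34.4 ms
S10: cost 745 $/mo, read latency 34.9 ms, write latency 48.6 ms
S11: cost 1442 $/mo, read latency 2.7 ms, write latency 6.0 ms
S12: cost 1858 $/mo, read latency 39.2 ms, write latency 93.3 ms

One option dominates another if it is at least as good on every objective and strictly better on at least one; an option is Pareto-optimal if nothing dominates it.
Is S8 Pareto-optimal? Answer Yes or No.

Yes

S1: worse on read latency (39.9 vs 1.8).
S2: worse on read latency (34.2 vs 1.8).
S3: worse on read latency (20.8 vs 1.8).
S4: worse on read latency (7.7 vs 1.8).
S5: worse on cost (1710 vs 1268).
S6: worse on cost (1479 vs 1268).
S7: worse on cost (1605 vs 1268).
S9: worse on read latency (37.6 vs 1.8).
S10: worse on read latency (34.9 vs 1.8).
S11: worse on cost (1442 vs 1268).
S12: worse on cost (1858 vs 1268).
No option is at least as good as S8 on every objective and strictly better on one.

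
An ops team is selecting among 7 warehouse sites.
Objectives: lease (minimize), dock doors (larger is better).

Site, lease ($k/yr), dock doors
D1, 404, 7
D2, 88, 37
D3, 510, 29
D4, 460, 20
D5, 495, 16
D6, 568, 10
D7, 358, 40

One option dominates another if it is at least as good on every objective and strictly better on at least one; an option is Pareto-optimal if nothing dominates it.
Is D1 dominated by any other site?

D2 vs D1: lease 88≤404, dock doors 37≥7 — D2 is at least as good on every objective and strictly better on at least one, so D2 dominates D1.

Yes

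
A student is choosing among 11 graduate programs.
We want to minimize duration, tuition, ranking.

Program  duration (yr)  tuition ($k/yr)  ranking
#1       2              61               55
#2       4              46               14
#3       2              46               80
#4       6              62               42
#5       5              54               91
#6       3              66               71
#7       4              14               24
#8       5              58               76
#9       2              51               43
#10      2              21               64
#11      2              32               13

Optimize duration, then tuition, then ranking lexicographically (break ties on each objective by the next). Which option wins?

First minimize duration: best is 2, kept {#1, #3, #9, #10, #11}.
Then minimize tuition: best is 21, kept {#10}.

#10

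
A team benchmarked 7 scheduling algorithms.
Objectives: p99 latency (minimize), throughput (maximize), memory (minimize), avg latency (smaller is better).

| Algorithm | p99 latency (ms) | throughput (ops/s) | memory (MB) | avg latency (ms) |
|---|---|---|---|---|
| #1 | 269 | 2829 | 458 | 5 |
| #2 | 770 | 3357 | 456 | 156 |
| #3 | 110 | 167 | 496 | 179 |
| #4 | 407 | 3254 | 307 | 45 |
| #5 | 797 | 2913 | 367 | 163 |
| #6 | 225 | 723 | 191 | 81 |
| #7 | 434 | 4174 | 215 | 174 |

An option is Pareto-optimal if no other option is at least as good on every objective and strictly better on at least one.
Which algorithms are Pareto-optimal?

#1, #2, #3, #4, #6, #7

#1: not dominated (best avg latency).
#2: not dominated.
#3: not dominated (best p99 latency).
#4: not dominated.
#5: dominated by #4 (p99 latency 407≤797, throughput 3254≥2913, memory 307≤367, avg latency 45≤163).
#6: not dominated (best memory).
#7: not dominated (best throughput).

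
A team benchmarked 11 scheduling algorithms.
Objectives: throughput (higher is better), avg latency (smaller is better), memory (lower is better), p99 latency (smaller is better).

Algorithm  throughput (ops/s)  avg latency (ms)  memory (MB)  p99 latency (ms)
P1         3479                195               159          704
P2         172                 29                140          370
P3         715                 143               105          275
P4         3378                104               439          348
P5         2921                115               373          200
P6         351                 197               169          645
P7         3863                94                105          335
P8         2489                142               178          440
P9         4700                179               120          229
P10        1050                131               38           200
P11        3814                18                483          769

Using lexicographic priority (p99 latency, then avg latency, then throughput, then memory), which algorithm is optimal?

First minimize p99 latency: best is 200, kept {P5, P10}.
Then minimize avg latency: best is 115, kept {P5}.

P5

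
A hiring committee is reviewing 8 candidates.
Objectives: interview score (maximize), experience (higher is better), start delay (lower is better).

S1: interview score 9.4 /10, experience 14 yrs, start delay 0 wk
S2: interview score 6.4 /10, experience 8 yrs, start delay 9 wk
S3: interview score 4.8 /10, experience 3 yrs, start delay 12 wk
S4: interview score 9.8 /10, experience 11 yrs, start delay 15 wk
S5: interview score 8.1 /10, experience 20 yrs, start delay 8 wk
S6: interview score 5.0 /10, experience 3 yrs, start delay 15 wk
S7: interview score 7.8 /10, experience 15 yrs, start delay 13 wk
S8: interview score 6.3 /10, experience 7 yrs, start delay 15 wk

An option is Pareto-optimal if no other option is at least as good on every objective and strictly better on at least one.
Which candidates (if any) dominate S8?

S1: interview score 9.4≥6.3, experience 14≥7, start delay 0≤15 — dominates S8.
S2: interview score 6.4≥6.3, experience 8≥7, start delay 9≤15 — dominates S8.
S4: interview score 9.8≥6.3, experience 11≥7, start delay 15≤15 — dominates S8.
S5: interview score 8.1≥6.3, experience 20≥7, start delay 8≤15 — dominates S8.
S7: interview score 7.8≥6.3, experience 15≥7, start delay 13≤15 — dominates S8.
Others (S3, S6) are each worse than S8 on at least one objective.

S1, S2, S4, S5, S7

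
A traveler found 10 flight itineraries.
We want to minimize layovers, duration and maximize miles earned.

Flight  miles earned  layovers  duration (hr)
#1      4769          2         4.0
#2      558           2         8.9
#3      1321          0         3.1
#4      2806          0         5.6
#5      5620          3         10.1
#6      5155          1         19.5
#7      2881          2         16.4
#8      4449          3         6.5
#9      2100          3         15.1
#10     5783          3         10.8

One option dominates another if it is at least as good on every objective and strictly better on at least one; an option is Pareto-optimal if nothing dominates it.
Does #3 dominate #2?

#3 vs #2: miles earned 1321≥558, layovers 0≤2, duration 3.1≤8.9 — #3 is at least as good on every objective with at least one strict improvement.

Yes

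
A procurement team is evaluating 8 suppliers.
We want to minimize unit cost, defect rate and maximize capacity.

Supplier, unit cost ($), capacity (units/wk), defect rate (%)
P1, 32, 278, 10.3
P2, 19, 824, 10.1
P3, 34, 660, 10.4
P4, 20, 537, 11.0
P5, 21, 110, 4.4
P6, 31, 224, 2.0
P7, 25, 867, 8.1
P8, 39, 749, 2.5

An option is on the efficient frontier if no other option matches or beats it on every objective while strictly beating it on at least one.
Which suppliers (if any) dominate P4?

P2: unit cost 19≤20, capacity 824≥537, defect rate 10.1≤11.0 — dominates P4.
Others (P1, P3, P5, P6, P7, P8) are each worse than P4 on at least one objective.

P2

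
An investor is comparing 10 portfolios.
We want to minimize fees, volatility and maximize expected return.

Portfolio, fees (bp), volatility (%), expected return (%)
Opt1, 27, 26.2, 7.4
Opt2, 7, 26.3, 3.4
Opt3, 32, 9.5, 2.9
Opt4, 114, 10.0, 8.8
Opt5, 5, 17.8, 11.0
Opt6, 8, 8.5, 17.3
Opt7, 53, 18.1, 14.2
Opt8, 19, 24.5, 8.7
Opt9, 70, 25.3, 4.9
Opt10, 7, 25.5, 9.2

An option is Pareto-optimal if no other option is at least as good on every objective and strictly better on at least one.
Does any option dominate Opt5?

Opt1: worse on fees (27 vs 5).
Opt2: worse on fees (7 vs 5).
Opt3: worse on fees (32 vs 5).
Opt4: worse on fees (114 vs 5).
Opt6: worse on fees (8 vs 5).
Opt7: worse on fees (53 vs 5).
Opt8: worse on fees (19 vs 5).
Opt9: worse on fees (70 vs 5).
Opt10: worse on fees (7 vs 5).
No option is at least as good as Opt5 on every objective and strictly better on one.

No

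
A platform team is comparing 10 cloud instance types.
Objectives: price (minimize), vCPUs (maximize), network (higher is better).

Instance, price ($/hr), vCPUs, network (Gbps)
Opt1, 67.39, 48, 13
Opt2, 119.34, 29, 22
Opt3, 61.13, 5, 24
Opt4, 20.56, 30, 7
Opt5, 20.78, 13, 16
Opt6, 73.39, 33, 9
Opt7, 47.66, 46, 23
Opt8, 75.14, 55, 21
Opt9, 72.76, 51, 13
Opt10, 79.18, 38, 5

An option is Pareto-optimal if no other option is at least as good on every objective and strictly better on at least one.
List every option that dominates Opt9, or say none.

none

Opt1: worse on vCPUs (48 vs 51).
Opt2: worse on price (119.34 vs 72.76).
Opt3: worse on vCPUs (5 vs 51).
Opt4: worse on vCPUs (30 vs 51).
Opt5: worse on vCPUs (13 vs 51).
Opt6: worse on price (73.39 vs 72.76).
Opt7: worse on vCPUs (46 vs 51).
Opt8: worse on price (75.14 vs 72.76).
Opt10: worse on price (79.18 vs 72.76).
No option dominates Opt9.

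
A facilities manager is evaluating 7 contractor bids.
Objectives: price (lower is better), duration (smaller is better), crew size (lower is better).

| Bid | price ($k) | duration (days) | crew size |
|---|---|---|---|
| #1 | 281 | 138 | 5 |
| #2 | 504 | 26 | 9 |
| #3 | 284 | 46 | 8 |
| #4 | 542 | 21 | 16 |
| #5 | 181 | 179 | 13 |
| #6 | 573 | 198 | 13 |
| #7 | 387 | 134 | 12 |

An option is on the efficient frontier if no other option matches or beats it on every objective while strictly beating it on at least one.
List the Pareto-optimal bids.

#1: not dominated (best crew size).
#2: not dominated.
#3: not dominated.
#4: not dominated (best duration).
#5: not dominated (best price).
#6: dominated by #1 (price 281≤573, duration 138≤198, crew size 5≤13).
#7: dominated by #3 (price 284≤387, duration 46≤134, crew size 8≤12).

#1, #2, #3, #4, #5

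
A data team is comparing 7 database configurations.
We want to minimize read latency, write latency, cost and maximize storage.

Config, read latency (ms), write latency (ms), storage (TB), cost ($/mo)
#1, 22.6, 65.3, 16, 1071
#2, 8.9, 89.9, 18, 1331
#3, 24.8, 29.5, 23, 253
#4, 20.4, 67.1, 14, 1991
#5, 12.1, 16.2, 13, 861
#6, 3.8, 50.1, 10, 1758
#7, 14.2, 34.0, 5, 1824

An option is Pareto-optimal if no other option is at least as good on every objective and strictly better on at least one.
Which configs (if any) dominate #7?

#5: read latency 12.1≤14.2, write latency 16.2≤34.0, storage 13≥5, cost 861≤1824 — dominates #7.
Others (#1, #2, #3, #4, #6) are each worse than #7 on at least one objective.

#5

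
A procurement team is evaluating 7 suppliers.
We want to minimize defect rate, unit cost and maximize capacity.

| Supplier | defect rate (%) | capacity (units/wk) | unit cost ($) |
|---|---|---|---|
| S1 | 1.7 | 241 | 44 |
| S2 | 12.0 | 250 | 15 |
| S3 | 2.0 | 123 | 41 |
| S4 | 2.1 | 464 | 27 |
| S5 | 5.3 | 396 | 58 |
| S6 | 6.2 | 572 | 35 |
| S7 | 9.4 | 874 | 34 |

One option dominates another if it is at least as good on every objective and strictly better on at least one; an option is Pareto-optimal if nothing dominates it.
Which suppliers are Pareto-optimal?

S1, S2, S3, S4, S6, S7

S1: not dominated (best defect rate).
S2: not dominated (best unit cost).
S3: not dominated.
S4: not dominated.
S5: dominated by S4 (defect rate 2.1≤5.3, capacity 464≥396, unit cost 27≤58).
S6: not dominated.
S7: not dominated (best capacity).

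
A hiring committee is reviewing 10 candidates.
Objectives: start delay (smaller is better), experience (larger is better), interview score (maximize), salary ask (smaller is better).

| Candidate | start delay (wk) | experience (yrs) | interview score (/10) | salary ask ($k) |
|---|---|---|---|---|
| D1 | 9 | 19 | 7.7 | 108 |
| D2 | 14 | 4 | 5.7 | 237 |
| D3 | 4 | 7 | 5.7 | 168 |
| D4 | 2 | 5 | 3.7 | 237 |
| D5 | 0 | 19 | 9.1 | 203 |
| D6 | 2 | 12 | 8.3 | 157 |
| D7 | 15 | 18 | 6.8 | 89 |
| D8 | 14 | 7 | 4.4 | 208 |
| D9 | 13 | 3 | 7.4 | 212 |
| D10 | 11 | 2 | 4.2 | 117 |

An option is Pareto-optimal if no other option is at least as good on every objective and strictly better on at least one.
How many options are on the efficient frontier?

D1: not dominated.
D2: dominated by D1 (start delay 9≤14, experience 19≥4, interview score 7.7≥5.7, salary ask 108≤237).
D3: dominated by D6 (start delay 2≤4, experience 12≥7, interview score 8.3≥5.7, salary ask 157≤168).
D4: dominated by D5 (start delay 0≤2, experience 19≥5, interview score 9.1≥3.7, salary ask 203≤237).
D5: not dominated (best start delay).
D6: not dominated.
D7: not dominated (best salary ask).
D8: dominated by D1 (start delay 9≤14, experience 19≥7, interview score 7.7≥4.4, salary ask 108≤208).
D9: dominated by D1 (start delay 9≤13, experience 19≥3, interview score 7.7≥7.4, salary ask 108≤212).
D10: dominated by D1 (start delay 9≤11, experience 19≥2, interview score 7.7≥4.2, salary ask 108≤117).
Pareto-optimal: D1, D5, D6, D7 → 4.

4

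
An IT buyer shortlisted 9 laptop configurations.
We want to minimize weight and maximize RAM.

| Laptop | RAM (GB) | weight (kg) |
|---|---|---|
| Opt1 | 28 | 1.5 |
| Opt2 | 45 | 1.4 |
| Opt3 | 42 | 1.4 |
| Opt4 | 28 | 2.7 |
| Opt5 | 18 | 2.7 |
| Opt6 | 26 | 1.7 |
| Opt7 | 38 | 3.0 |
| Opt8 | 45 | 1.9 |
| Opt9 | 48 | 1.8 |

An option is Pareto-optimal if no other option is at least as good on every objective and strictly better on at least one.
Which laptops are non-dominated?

Opt1: dominated by Opt2 (RAM 45≥28, weight 1.4≤1.5).
Opt2: not dominated.
Opt3: dominated by Opt2 (RAM 45≥42, weight 1.4≤1.4).
Opt4: dominated by Opt1 (RAM 28≥28, weight 1.5≤2.7).
Opt5: dominated by Opt1 (RAM 28≥18, weight 1.5≤2.7).
Opt6: dominated by Opt1 (RAM 28≥26, weight 1.5≤1.7).
Opt7: dominated by Opt2 (RAM 45≥38, weight 1.4≤3.0).
Opt8: dominated by Opt2 (RAM 45≥45, weight 1.4≤1.9).
Opt9: not dominated (best RAM).

Opt2, Opt9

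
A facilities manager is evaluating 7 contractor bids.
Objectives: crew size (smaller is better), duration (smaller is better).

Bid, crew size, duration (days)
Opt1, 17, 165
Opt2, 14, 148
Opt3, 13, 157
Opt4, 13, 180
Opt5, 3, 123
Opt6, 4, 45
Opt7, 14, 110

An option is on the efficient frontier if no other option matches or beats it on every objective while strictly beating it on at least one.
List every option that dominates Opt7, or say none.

Opt6: crew size 4≤14, duration 45≤110 — dominates Opt7.
Others (Opt1, Opt2, Opt3, Opt4, Opt5) are each worse than Opt7 on at least one objective.

Opt6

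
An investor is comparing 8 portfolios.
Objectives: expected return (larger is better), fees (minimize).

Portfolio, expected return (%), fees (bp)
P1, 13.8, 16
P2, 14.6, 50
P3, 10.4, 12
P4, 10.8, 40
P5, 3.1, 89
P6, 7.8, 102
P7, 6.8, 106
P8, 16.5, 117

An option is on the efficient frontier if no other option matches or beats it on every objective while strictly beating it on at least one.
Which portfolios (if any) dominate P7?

P1: expected return 13.8≥6.8, fees 16≤106 — dominates P7.
P2: expected return 14.6≥6.8, fees 50≤106 — dominates P7.
P3: expected return 10.4≥6.8, fees 12≤106 — dominates P7.
P4: expected return 10.8≥6.8, fees 40≤106 — dominates P7.
P6: expected return 7.8≥6.8, fees 102≤106 — dominates P7.
Others (P5, P8) are each worse than P7 on at least one objective.

P1, P2, P3, P4, P6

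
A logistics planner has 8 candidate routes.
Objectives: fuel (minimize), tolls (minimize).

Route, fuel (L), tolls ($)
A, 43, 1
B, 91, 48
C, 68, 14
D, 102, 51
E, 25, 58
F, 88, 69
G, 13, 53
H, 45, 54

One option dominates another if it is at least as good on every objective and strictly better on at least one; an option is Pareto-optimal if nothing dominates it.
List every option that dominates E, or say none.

G: fuel 13≤25, tolls 53≤58 — dominates E.
Others (A, B, C, D, F, H) are each worse than E on at least one objective.

G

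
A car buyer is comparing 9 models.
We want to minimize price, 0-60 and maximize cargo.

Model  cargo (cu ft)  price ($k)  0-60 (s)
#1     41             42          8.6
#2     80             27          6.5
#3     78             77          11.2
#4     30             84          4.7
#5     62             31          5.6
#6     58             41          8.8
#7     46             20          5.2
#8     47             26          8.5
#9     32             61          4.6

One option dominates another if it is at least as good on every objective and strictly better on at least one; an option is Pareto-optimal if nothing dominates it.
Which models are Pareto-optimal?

#1: dominated by #2 (cargo 80≥41, price 27≤42, 0-60 6.5≤8.6).
#2: not dominated (best cargo).
#3: dominated by #2 (cargo 80≥78, price 27≤77, 0-60 6.5≤11.2).
#4: dominated by #9 (cargo 32≥30, price 61≤84, 0-60 4.6≤4.7).
#5: not dominated.
#6: dominated by #2 (cargo 80≥58, price 27≤41, 0-60 6.5≤8.8).
#7: not dominated (best price).
#8: not dominated.
#9: not dominated (best 0-60).

#2, #5, #7, #8, #9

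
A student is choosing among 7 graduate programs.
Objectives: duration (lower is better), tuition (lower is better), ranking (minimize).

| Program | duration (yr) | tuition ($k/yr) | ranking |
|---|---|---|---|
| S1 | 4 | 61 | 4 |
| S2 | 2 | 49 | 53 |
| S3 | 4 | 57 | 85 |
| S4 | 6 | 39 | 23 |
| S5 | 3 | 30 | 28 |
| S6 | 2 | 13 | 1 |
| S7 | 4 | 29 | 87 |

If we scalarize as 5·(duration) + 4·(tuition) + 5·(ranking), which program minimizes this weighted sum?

S6

S1: 5·4 + 4·61 + 5·4 = 284
S2: 5·2 + 4·49 + 5·53 = 471
S3: 5·4 + 4·57 + 5·85 = 673
S4: 5·6 + 4·39 + 5·23 = 301
S5: 5·3 + 4·30 + 5·28 = 275
S6: 5·2 + 4·13 + 5·1 = 67
S7: 5·4 + 4·29 + 5·87 = 571
Lowest: S6 at 67.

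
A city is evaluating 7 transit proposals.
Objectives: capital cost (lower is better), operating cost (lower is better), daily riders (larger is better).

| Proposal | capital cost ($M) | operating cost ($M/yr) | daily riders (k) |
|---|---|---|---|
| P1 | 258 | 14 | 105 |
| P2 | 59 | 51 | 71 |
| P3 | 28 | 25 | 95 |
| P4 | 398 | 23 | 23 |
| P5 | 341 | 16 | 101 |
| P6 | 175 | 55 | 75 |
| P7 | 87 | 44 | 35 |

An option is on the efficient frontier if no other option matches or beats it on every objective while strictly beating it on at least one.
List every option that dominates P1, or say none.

P2: worse on operating cost (51 vs 14).
P3: worse on operating cost (25 vs 14).
P4: worse on capital cost (398 vs 258).
P5: worse on capital cost (341 vs 258).
P6: worse on operating cost (55 vs 14).
P7: worse on operating cost (44 vs 14).
No option dominates P1.

none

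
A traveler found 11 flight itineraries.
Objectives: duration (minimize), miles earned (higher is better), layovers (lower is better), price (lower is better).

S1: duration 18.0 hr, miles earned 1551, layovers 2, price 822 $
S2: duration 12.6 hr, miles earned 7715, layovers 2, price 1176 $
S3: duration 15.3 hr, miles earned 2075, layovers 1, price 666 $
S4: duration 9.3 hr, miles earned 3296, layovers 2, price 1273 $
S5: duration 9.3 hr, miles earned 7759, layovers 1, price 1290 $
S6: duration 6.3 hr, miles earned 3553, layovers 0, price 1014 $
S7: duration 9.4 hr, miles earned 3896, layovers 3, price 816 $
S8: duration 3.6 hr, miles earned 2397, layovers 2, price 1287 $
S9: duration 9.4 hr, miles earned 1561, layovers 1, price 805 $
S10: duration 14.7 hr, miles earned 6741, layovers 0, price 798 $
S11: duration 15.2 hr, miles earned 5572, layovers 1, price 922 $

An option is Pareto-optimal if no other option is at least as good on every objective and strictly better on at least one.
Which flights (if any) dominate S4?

S6

S6: duration 6.3≤9.3, miles earned 3553≥3296, layovers 0≤2, price 1014≤1273 — dominates S4.
Others (S1, S2, S3, S5, S7, S8, S9, S10, S11) are each worse than S4 on at least one objective.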